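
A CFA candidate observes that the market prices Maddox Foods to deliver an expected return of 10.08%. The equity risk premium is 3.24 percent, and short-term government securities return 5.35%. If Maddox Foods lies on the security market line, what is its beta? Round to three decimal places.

1.460

β = (E(R) − R_f) / MRP = (10.08% − 5.35%) / 3.24% = 4.73% / 3.24% = 1.460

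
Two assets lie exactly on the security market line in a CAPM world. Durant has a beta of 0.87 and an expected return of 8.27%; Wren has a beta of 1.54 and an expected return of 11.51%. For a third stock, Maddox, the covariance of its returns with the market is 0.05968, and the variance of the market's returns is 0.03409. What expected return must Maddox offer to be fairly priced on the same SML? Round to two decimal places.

MRP = (11.51% − 8.27%) / (1.54 − 0.87) = 4.8358%
R_f = 8.27% − 0.87 × 4.8358% = 4.0629%
β_Maddox = Cov / Var(R_m) = 0.05968 / 0.03409 = 1.7507
E(R_Maddox) = R_f + β × MRP = 4.0629% + 1.7507 × 4.8358% = 12.53%

12.53%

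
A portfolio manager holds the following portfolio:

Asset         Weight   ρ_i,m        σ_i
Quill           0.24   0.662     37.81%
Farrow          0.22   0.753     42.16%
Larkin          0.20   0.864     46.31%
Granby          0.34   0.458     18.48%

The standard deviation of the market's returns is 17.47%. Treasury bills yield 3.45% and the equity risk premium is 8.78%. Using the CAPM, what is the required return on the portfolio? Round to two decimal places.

15.45%

β_Quill = 0.662 × 37.81% / 17.47% = 1.4328
β_Farrow = 0.753 × 42.16% / 17.47% = 1.8172
β_Larkin = 0.864 × 46.31% / 17.47% = 2.2903
β_Granby = 0.458 × 18.48% / 17.47% = 0.4845
β_P = Σ w_i β_i = 0.24×1.4328 + 0.22×1.8172 + 0.20×2.2903 + 0.34×0.4845 = 1.3664
E(R_P) = R_f + β_P × MRP = 3.45% + 1.3664 × 8.78% = 15.45%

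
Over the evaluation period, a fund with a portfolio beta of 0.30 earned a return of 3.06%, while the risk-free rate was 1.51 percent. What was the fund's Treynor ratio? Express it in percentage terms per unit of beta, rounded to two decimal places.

5.17%

Treynor = (R_P − R_f) / β_P = (3.06% − 1.51%) / 0.3000 = 1.55% / 0.3000 = 5.17%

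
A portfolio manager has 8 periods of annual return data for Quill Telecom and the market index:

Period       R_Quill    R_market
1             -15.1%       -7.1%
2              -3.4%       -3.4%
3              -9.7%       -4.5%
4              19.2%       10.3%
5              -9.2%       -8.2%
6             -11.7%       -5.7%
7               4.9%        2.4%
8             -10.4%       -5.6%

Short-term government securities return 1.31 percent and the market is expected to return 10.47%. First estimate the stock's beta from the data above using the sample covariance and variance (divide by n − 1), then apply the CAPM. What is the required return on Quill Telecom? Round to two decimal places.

17.71%

Mean R_i = (-15.1 − 3.4 − 9.7 + 19.2 − 9.2 − 11.7 + 4.9 − 10.4) / 8 = -4.4250%
Mean R_m = (-7.1 − 3.4 − 4.5 + 10.3 − 8.2 − 5.7 + 2.4 − 5.6) / 8 = -2.7250%
Σ(R_i − R̄_i)(R_m − R̄_m) = 475.8450  ⇒  Cov = 475.8450 / 7 = 67.9779
Σ(R_m − R̄_m)² = 265.7550  ⇒  Var(R_m) = 265.7550 / 7 = 37.9650
β = Cov / Var(R_m) = 67.9779 / 37.9650 = 1.7905
MRP = 10.47% − 1.31% = 9.16%
E(R) = R_f + β × MRP = 1.31% + 1.7905 × 9.16% = 17.71%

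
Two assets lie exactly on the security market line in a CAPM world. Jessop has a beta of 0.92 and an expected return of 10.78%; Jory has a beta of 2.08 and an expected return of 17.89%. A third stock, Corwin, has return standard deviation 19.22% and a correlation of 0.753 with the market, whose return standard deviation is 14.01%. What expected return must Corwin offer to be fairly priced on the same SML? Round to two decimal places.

11.47%

MRP = (17.89% − 10.78%) / (2.08 − 0.92) = 6.1293%
R_f = 10.78% − 0.92 × 6.1293% = 5.1410%
β_Corwin = ρ·σ_i/σ_m = 0.753 × 19.22 / 14.01 = 1.0330
E(R_Corwin) = R_f + β × MRP = 5.1410% + 1.0330 × 6.1293% = 11.47%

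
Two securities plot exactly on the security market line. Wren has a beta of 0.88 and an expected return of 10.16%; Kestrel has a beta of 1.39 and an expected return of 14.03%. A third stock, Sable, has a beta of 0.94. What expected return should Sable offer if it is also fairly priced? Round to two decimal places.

MRP (SML slope) = (14.03% − 10.16%) / (1.39 − 0.88) = 3.87% / 0.51 = 7.5882%
R_f (intercept) = 10.16% − 0.88 × 7.5882% = 3.4824%
E(R_Sable) = R_f + β × MRP = 3.4824% + 0.94 × 7.5882% = 10.62%

10.62%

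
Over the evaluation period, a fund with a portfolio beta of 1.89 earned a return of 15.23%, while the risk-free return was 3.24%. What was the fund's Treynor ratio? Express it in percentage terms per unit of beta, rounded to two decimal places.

6.34%

Treynor = (R_P − R_f) / β_P = (15.23% − 3.24%) / 1.8900 = 11.99% / 1.8900 = 6.34%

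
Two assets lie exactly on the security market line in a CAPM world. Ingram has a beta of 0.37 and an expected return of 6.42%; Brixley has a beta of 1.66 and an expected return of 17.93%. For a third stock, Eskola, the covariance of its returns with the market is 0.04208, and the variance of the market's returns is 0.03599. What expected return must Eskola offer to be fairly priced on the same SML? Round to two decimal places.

13.55%

MRP = (17.93% − 6.42%) / (1.66 − 0.37) = 8.9225%
R_f = 6.42% − 0.37 × 8.9225% = 3.1187%
β_Eskola = Cov / Var(R_m) = 0.04208 / 0.03599 = 1.1692
E(R_Eskola) = R_f + β × MRP = 3.1187% + 1.1692 × 8.9225% = 13.55%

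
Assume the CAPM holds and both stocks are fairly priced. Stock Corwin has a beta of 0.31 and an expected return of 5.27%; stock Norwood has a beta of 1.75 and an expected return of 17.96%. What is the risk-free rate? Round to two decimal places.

2.54%

Both satisfy E(R) = R_f + β·MRP, so the slope of the SML is
MRP = (17.96% − 5.27%) / (1.75 − 0.31) = 12.69% / 1.44 = 8.8125%
R_f = E(R_Corwin) − β_Corwin·MRP = 5.27% − 0.31 × 8.8125% = 2.5381%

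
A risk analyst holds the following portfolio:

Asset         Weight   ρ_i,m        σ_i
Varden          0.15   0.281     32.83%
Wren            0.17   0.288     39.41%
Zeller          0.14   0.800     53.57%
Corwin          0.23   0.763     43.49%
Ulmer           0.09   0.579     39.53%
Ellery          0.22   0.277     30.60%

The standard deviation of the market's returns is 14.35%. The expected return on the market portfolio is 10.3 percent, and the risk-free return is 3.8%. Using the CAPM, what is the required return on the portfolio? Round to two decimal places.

β_Varden = 0.281 × 32.83% / 14.35% = 0.6429
β_Wren = 0.288 × 39.41% / 14.35% = 0.7909
β_Zeller = 0.800 × 53.57% / 14.35% = 2.9865
β_Corwin = 0.763 × 43.49% / 14.35% = 2.3124
β_Ulmer = 0.579 × 39.53% / 14.35% = 1.5950
β_Ellery = 0.277 × 30.60% / 14.35% = 0.5907
β_P = Σ w_i β_i = 0.15×0.6429 + 0.17×0.7909 + 0.14×2.9865 + 0.23×2.3124 + 0.09×1.5950 + 0.22×0.5907 = 1.4544
MRP = 10.3% − 3.8% = 6.50%
E(R_P) = R_f + β_P × MRP = 3.8% + 1.4544 × 6.5% = 13.25%

13.25%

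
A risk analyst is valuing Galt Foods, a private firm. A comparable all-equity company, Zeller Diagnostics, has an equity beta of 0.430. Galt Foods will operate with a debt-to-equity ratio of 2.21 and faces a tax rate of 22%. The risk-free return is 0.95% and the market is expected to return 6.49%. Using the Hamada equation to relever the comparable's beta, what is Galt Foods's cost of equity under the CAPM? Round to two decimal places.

7.44%

β_L = β_U × [1 + (1 − t)(D/E)] = 0.430 × [1 + (1 − 0.22) × 2.21]
    = 0.430 × [1 + 0.78 × 2.21] = 0.430 × 2.7238 = 1.1712
MRP = 6.49% − 0.95% = 5.54%
E(R) = R_f + β_L × MRP = 0.95% + 1.1712 × 5.54% = 7.44%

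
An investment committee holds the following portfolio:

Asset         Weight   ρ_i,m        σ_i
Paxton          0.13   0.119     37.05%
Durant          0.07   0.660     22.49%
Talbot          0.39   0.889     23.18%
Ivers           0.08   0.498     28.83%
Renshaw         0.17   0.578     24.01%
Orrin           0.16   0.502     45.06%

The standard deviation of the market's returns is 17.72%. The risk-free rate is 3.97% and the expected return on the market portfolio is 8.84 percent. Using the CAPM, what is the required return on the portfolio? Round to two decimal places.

8.58%

β_Paxton = 0.119 × 37.05% / 17.72% = 0.2488
β_Durant = 0.660 × 22.49% / 17.72% = 0.8377
β_Talbot = 0.889 × 23.18% / 17.72% = 1.1629
β_Ivers = 0.498 × 28.83% / 17.72% = 0.8102
β_Renshaw = 0.578 × 24.01% / 17.72% = 0.7832
β_Orrin = 0.502 × 45.06% / 17.72% = 1.2765
β_P = Σ w_i β_i = 0.13×0.2488 + 0.07×0.8377 + 0.39×1.1629 + 0.08×0.8102 + 0.17×0.7832 + 0.16×1.2765 = 0.9467
MRP = 8.84% − 3.97% = 4.87%
E(R_P) = R_f + β_P × MRP = 3.97% + 0.9467 × 4.87% = 8.58%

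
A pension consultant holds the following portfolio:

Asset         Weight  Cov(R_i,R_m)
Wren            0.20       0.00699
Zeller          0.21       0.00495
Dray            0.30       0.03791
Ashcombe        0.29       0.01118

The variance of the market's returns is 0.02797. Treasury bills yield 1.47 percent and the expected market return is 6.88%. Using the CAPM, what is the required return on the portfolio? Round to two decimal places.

β_Wren = 0.00699 / 0.02797 = 0.2499
β_Zeller = 0.00495 / 0.02797 = 0.1770
β_Dray = 0.03791 / 0.02797 = 1.3554
β_Ashcombe = 0.01118 / 0.02797 = 0.3997
β_P = Σ w_i β_i = 0.20×0.2499 + 0.21×0.1770 + 0.30×1.3554 + 0.29×0.3997 = 0.6097
MRP = 6.88% − 1.47% = 5.41%
E(R_P) = R_f + β_P × MRP = 1.47% + 0.6097 × 5.41% = 4.77%

4.77%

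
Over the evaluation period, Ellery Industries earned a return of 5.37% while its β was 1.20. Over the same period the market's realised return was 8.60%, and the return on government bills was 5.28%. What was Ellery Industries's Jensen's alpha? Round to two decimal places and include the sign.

-3.89%

Market excess return = 8.60% − 5.28% = 3.32%
CAPM benchmark = R_f + β(R_m − R_f) = 5.28% + 1.20 × 3.32% = 9.2640%
α = actual − benchmark = 5.37% − 9.2640% = -3.89%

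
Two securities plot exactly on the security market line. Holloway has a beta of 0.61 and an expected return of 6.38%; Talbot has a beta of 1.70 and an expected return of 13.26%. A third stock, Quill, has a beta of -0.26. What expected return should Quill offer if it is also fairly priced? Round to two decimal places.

MRP (SML slope) = (13.26% − 6.38%) / (1.70 − 0.61) = 6.88% / 1.09 = 6.3119%
R_f (intercept) = 6.38% − 0.61 × 6.3119% = 2.5297%
E(R_Quill) = R_f + β × MRP = 2.5297% + -0.26 × 6.3119% = 0.89%

0.89%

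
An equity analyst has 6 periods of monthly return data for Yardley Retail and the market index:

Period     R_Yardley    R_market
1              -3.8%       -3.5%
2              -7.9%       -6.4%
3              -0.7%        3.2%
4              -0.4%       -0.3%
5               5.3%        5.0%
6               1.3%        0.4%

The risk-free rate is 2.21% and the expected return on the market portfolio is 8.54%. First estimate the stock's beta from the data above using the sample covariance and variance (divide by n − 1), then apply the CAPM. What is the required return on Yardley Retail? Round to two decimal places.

Mean R_i = (-3.8 − 7.9 − 0.7 − 0.4 + 5.3 + 1.3) / 6 = -1.0333%
Mean R_m = (-3.5 − 6.4 + 3.2 − 0.3 + 5.0 + 0.4) / 6 = -0.2667%
Σ(R_i − R̄_i)(R_m − R̄_m) = 87.1067  ⇒  Cov = 87.1067 / 5 = 17.4213
Σ(R_m − R̄_m)² = 88.2733  ⇒  Var(R_m) = 88.2733 / 5 = 17.6547
β = Cov / Var(R_m) = 17.4213 / 17.6547 = 0.9868
MRP = 8.54% − 2.21% = 6.33%
E(R) = R_f + β × MRP = 2.21% + 0.9868 × 6.33% = 8.46%

8.46%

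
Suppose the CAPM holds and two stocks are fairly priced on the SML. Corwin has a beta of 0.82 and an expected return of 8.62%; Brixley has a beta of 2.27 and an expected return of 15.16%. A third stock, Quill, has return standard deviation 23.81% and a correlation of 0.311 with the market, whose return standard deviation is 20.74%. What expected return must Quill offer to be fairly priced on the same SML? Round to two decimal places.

MRP = (15.16% − 8.62%) / (2.27 − 0.82) = 4.5103%
R_f = 8.62% − 0.82 × 4.5103% = 4.9216%
β_Quill = ρ·σ_i/σ_m = 0.311 × 23.81 / 20.74 = 0.3570
E(R_Quill) = R_f + β × MRP = 4.9216% + 0.3570 × 4.5103% = 6.53%

6.53%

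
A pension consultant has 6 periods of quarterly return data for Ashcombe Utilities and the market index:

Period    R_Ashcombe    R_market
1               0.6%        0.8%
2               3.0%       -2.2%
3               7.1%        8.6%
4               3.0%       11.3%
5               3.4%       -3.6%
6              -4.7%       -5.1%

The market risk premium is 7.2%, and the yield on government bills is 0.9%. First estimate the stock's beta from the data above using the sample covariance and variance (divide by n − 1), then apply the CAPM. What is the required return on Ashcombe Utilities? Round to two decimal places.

Mean R_i = (0.6 + 3.0 + 7.1 + 3.0 + 3.4 − 4.7) / 6 = 2.0667%
Mean R_m = (0.8 − 2.2 + 8.6 + 11.3 − 3.6 − 5.1) / 6 = 1.6333%
Σ(R_i − R̄_i)(R_m − R̄_m) = 80.3167  ⇒  Cov = 80.3167 / 5 = 16.0633
Σ(R_m − R̄_m)² = 230.0933  ⇒  Var(R_m) = 230.0933 / 5 = 46.0187
β = Cov / Var(R_m) = 16.0633 / 46.0187 = 0.3491
E(R) = R_f + β × MRP = 0.9% + 0.3491 × 7.2% = 3.41%

3.41%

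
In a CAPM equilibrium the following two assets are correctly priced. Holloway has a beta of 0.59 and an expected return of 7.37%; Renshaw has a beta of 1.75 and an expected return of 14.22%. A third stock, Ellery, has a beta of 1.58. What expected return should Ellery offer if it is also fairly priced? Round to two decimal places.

MRP (SML slope) = (14.22% − 7.37%) / (1.75 − 0.59) = 6.85% / 1.16 = 5.9052%
R_f (intercept) = 7.37% − 0.59 × 5.9052% = 3.8859%
E(R_Ellery) = R_f + β × MRP = 3.8859% + 1.58 × 5.9052% = 13.22%

13.22%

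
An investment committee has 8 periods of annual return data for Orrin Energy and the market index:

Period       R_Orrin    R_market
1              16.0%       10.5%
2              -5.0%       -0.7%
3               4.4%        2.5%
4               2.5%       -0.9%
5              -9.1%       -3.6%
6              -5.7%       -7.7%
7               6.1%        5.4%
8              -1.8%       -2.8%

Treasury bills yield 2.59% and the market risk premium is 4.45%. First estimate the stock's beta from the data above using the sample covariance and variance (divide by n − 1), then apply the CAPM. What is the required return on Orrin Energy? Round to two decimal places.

8.34%

Mean R_i = (16.0 − 5.0 + 4.4 + 2.5 − 9.1 − 5.7 + 6.1 − 1.8) / 8 = 0.9250%
Mean R_m = (10.5 − 0.7 + 2.5 − 0.9 − 3.6 − 7.7 + 5.4 − 2.8) / 8 = 0.3375%
Σ(R_i − R̄_i)(R_m − R̄_m) = 292.3825  ⇒  Cov = 292.3825 / 7 = 41.7689
Σ(R_m − R̄_m)² = 226.1388  ⇒  Var(R_m) = 226.1388 / 7 = 32.3055
β = Cov / Var(R_m) = 41.7689 / 32.3055 = 1.2929
E(R) = R_f + β × MRP = 2.59% + 1.2929 × 4.45% = 8.34%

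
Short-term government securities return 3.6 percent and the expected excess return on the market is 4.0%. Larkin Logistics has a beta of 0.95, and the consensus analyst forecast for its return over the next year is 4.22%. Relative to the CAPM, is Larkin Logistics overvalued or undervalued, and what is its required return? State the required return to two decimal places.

Overvalued; required return 7.40%

Required return = R_f + β·MRP = 3.6% + 0.95 × 4.0% = 7.40%
Forecast 4.22% < required 7.40% → the stock plots below the SML → overvalued.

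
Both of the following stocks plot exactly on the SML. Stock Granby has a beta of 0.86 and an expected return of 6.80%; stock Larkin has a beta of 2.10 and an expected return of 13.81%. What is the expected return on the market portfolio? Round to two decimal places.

7.59%

Both satisfy E(R) = R_f + β·MRP, so the slope of the SML is
MRP = (13.81% − 6.80%) / (2.10 − 0.86) = 7.01% / 1.24 = 5.6532%
R_f = E(R_Granby) − β_Granby·MRP = 6.80% − 0.86 × 5.6532% = 1.9382%
E(R_m) = R_f + MRP = 1.9382% + 5.6532% = 7.59%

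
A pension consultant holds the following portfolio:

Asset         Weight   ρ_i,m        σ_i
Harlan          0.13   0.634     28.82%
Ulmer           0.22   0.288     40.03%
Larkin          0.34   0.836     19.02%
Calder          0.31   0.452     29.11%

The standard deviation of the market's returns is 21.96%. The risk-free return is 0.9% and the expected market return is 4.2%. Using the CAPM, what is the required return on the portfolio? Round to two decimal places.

3.06%

β_Harlan = 0.634 × 28.82% / 21.96% = 0.8321
β_Ulmer = 0.288 × 40.03% / 21.96% = 0.5250
β_Larkin = 0.836 × 19.02% / 21.96% = 0.7241
β_Calder = 0.452 × 29.11% / 21.96% = 0.5992
β_P = Σ w_i β_i = 0.13×0.8321 + 0.22×0.5250 + 0.34×0.7241 + 0.31×0.5992 = 0.6556
MRP = 4.2% − 0.9% = 3.30%
E(R_P) = R_f + β_P × MRP = 0.9% + 0.6556 × 3.3% = 3.06%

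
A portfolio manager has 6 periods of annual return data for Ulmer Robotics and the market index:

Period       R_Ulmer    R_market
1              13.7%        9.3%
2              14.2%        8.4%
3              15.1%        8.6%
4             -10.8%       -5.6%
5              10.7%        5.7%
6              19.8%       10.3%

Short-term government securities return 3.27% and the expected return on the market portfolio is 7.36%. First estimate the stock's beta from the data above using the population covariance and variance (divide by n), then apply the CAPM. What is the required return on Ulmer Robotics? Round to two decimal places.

Mean R_i = (13.7 + 14.2 + 15.1 − 10.8 + 10.7 + 19.8) / 6 = 10.4500%
Mean R_m = (9.3 + 8.4 + 8.6 − 5.6 + 5.7 + 10.3) / 6 = 6.1167%
Σ(R_i − R̄_i)(R_m − R̄_m) = 318.4450  ⇒  Cov = 318.4450 / 6 = 53.0742
Σ(R_m − R̄_m)² = 176.4683  ⇒  Var(R_m) = 176.4683 / 6 = 29.4114
β = Cov / Var(R_m) = 53.0742 / 29.4114 = 1.8045
MRP = 7.36% − 3.27% = 4.09%
E(R) = R_f + β × MRP = 3.27% + 1.8045 × 4.09% = 10.65%

10.65%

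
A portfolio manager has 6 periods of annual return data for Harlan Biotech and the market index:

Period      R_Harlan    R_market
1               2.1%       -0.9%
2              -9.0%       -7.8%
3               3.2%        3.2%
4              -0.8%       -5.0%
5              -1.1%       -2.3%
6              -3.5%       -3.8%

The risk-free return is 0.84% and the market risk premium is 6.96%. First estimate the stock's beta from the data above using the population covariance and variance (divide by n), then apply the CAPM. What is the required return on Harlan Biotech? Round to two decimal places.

8.05%

Mean R_i = (2.1 − 9.0 + 3.2 − 0.8 − 1.1 − 3.5) / 6 = -1.5167%
Mean R_m = (-0.9 − 7.8 + 3.2 − 5.0 − 2.3 − 3.8) / 6 = -2.7667%
Σ(R_i − R̄_i)(R_m − R̄_m) = 73.2033  ⇒  Cov = 73.2033 / 6 = 12.2006
Σ(R_m − R̄_m)² = 70.6933  ⇒  Var(R_m) = 70.6933 / 6 = 11.7822
β = Cov / Var(R_m) = 12.2006 / 11.7822 = 1.0355
E(R) = R_f + β × MRP = 0.84% + 1.0355 × 6.96% = 8.05%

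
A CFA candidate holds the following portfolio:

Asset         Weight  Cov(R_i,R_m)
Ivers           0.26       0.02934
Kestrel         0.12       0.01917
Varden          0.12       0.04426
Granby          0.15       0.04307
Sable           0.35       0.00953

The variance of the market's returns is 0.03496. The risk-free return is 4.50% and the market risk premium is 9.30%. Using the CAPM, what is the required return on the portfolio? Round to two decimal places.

11.16%

β_Ivers = 0.02934 / 0.03496 = 0.8392
β_Kestrel = 0.01917 / 0.03496 = 0.5483
β_Varden = 0.04426 / 0.03496 = 1.2660
β_Granby = 0.04307 / 0.03496 = 1.2320
β_Sable = 0.00953 / 0.03496 = 0.2726
β_P = Σ w_i β_i = 0.26×0.8392 + 0.12×0.5483 + 0.12×1.2660 + 0.15×1.2320 + 0.35×0.2726 = 0.7161
E(R_P) = R_f + β_P × MRP = 4.50% + 0.7161 × 9.30% = 11.16%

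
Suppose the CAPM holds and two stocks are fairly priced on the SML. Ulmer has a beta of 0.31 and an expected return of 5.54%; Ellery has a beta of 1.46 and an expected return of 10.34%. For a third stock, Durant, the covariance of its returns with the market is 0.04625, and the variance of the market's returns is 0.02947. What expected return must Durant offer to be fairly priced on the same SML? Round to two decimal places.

MRP = (10.34% − 5.54%) / (1.46 − 0.31) = 4.1739%
R_f = 5.54% − 0.31 × 4.1739% = 4.2461%
β_Durant = Cov / Var(R_m) = 0.04625 / 0.02947 = 1.5694
E(R_Durant) = R_f + β × MRP = 4.2461% + 1.5694 × 4.1739% = 10.80%

10.80%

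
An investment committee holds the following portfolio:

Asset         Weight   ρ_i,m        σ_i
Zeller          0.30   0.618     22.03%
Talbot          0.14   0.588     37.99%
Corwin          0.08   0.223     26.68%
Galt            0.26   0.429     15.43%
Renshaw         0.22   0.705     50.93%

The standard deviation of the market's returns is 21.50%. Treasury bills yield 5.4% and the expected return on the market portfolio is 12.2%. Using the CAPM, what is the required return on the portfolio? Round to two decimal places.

10.87%

β_Zeller = 0.618 × 22.03% / 21.50% = 0.6332
β_Talbot = 0.588 × 37.99% / 21.50% = 1.0390
β_Corwin = 0.223 × 26.68% / 21.50% = 0.2767
β_Galt = 0.429 × 15.43% / 21.50% = 0.3079
β_Renshaw = 0.705 × 50.93% / 21.50% = 1.6700
β_P = Σ w_i β_i = 0.30×0.6332 + 0.14×1.0390 + 0.08×0.2767 + 0.26×0.3079 + 0.22×1.6700 = 0.8050
MRP = 12.2% − 5.4% = 6.80%
E(R_P) = R_f + β_P × MRP = 5.4% + 0.8050 × 6.8% = 10.87%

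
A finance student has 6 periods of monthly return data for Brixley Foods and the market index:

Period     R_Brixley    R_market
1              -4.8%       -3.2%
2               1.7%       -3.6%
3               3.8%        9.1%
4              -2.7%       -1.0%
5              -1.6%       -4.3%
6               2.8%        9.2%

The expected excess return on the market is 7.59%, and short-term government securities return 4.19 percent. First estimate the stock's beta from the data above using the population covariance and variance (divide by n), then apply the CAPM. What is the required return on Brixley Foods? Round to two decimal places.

Mean R_i = (-4.8 + 1.7 + 3.8 − 2.7 − 1.6 + 2.8) / 6 = -0.1333%
Mean R_m = (-3.2 − 3.6 + 9.1 − 1.0 − 4.3 + 9.2) / 6 = 1.0333%
Σ(R_i − R̄_i)(R_m − R̄_m) = 79.9867  ⇒  Cov = 79.9867 / 6 = 13.3311
Σ(R_m − R̄_m)² = 203.7333  ⇒  Var(R_m) = 203.7333 / 6 = 33.9556
β = Cov / Var(R_m) = 13.3311 / 33.9556 = 0.3926
E(R) = R_f + β × MRP = 4.19% + 0.3926 × 7.59% = 7.17%

7.17%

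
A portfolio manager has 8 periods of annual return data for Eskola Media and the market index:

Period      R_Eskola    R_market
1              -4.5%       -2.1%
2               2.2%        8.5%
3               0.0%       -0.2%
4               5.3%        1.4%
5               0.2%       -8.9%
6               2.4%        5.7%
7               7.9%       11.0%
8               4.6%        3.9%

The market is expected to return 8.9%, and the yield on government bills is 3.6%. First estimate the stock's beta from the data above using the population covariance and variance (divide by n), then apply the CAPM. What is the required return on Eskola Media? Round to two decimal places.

5.66%

Mean R_i = (-4.5 + 2.2 + 0.0 + 5.3 + 0.2 + 2.4 + 7.9 + 4.6) / 8 = 2.2625%
Mean R_m = (-2.1 + 8.5 − 0.2 + 1.4 − 8.9 + 5.7 + 11.0 + 3.9) / 8 = 2.4125%
Σ(R_i − R̄_i)(R_m − R̄_m) = 108.6438  ⇒  Cov = 108.6438 / 8 = 13.5805
Σ(R_m − R̄_m)² = 280.0088  ⇒  Var(R_m) = 280.0088 / 8 = 35.0011
β = Cov / Var(R_m) = 13.5805 / 35.0011 = 0.3880
MRP = 8.9% − 3.6% = 5.30%
E(R) = R_f + β × MRP = 3.6% + 0.3880 × 5.3% = 5.66%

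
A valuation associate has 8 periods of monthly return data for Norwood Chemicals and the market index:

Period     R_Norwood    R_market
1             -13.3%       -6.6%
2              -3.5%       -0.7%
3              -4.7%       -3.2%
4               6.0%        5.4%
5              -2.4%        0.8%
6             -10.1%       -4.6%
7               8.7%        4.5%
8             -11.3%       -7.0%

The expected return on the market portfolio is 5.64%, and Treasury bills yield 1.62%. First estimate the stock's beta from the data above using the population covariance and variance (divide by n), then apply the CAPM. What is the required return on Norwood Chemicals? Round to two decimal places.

Mean R_i = (-13.3 − 3.5 − 4.7 + 6.0 − 2.4 − 10.1 + 8.7 − 11.3) / 8 = -3.8250%
Mean R_m = (-6.6 − 0.7 − 3.2 + 5.4 + 0.8 − 4.6 + 4.5 − 7.0) / 8 = -1.4250%
Σ(R_i − R̄_i)(R_m − R̄_m) = 256.8550  ⇒  Cov = 256.8550 / 8 = 32.1069
Σ(R_m − R̄_m)² = 158.2550  ⇒  Var(R_m) = 158.2550 / 8 = 19.7819
β = Cov / Var(R_m) = 32.1069 / 19.7819 = 1.6230
MRP = 5.64% − 1.62% = 4.02%
E(R) = R_f + β × MRP = 1.62% + 1.6230 × 4.02% = 8.14%

8.14%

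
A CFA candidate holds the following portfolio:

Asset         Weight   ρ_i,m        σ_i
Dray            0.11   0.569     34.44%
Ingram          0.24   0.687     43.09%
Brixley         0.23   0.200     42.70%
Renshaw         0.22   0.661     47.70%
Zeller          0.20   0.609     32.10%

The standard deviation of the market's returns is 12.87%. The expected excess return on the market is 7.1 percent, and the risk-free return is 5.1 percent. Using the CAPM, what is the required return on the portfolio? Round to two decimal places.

β_Dray = 0.569 × 34.44% / 12.87% = 1.5226
β_Ingram = 0.687 × 43.09% / 12.87% = 2.3001
β_Brixley = 0.200 × 42.70% / 12.87% = 0.6636
β_Renshaw = 0.661 × 47.70% / 12.87% = 2.4499
β_Zeller = 0.609 × 32.10% / 12.87% = 1.5190
β_P = Σ w_i β_i = 0.11×1.5226 + 0.24×2.3001 + 0.23×0.6636 + 0.22×2.4499 + 0.20×1.5190 = 1.7149
E(R_P) = R_f + β_P × MRP = 5.1% + 1.7149 × 7.1% = 17.28%

17.28%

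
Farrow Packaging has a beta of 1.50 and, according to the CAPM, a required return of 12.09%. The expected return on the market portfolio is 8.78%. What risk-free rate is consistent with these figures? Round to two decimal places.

E(R) = R_f + β(E(R_m) − R_f) = R_f(1 − β) + β·E(R_m)
12.09% = R_f × (1 − 1.50) + 1.50 × 8.78%
12.09% = R_f × -0.50 + 13.1700%
R_f = (12.09% − 13.1700%) / -0.50 = 2.16%

2.16%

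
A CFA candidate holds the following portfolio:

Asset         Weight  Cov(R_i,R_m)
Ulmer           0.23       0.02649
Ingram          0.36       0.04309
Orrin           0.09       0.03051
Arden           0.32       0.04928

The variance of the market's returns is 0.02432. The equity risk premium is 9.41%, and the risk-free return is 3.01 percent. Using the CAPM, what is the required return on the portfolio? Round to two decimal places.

18.53%

β_Ulmer = 0.02649 / 0.02432 = 1.0892
β_Ingram = 0.04309 / 0.02432 = 1.7718
β_Orrin = 0.03051 / 0.02432 = 1.2545
β_Arden = 0.04928 / 0.02432 = 2.0263
β_P = Σ w_i β_i = 0.23×1.0892 + 0.36×1.7718 + 0.09×1.2545 + 0.32×2.0263 = 1.6497
E(R_P) = R_f + β_P × MRP = 3.01% + 1.6497 × 9.41% = 18.53%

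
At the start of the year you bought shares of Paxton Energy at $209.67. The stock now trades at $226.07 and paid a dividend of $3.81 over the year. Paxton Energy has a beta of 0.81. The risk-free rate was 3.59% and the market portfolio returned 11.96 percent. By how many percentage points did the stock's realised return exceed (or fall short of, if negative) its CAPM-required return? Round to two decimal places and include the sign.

-0.73%

Realised HPR = (P1 + D1 − P0) / P0 = (226.07 + 3.81 − 209.67) / 209.67 = 20.21 / 209.67 = 9.6390%
MRP = 11.96% − 3.59% = 8.37%
CAPM required = R_f + β·MRP = 3.59% + 0.81 × 8.37% = 10.3697%
α = realised − required = 9.6390% − 10.3697% = -0.73%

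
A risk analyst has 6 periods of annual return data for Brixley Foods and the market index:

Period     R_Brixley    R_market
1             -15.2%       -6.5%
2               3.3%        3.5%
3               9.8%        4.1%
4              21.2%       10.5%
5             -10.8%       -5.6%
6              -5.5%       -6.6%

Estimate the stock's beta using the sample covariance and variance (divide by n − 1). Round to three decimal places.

1.834

Mean R_i = (-15.2 + 3.3 + 9.8 + 21.2 − 10.8 − 5.5) / 6 = 0.4667%
Mean R_m = (-6.5 + 3.5 + 4.1 + 10.5 − 5.6 − 6.6) / 6 = -0.1000%
Σ(R_i − R̄_i)(R_m − R̄_m) = 470.1900  ⇒  Cov = 470.1900 / 5 = 94.0380
Σ(R_m − R̄_m)² = 256.4200  ⇒  Var(R_m) = 256.4200 / 5 = 51.2840
β = Cov / Var(R_m) = 94.0380 / 51.2840 = 1.8337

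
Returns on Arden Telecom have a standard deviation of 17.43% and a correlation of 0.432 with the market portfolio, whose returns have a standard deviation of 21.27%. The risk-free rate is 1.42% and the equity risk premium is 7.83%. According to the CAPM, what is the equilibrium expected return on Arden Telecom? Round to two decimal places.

β = ρ × σ_i / σ_m = 0.432 × 17.43% / 21.27% = 0.3540
E(R) = 1.42% + 0.3540 × 7.83% = 4.19%

4.19%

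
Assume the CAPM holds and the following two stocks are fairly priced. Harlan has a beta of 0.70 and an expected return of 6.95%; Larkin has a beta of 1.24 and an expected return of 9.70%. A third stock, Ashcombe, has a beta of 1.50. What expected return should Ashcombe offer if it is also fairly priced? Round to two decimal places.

11.02%

MRP (SML slope) = (9.70% − 6.95%) / (1.24 − 0.70) = 2.75% / 0.54 = 5.0926%
R_f (intercept) = 6.95% − 0.70 × 5.0926% = 3.3852%
E(R_Ashcombe) = R_f + β × MRP = 3.3852% + 1.50 × 5.0926% = 11.02%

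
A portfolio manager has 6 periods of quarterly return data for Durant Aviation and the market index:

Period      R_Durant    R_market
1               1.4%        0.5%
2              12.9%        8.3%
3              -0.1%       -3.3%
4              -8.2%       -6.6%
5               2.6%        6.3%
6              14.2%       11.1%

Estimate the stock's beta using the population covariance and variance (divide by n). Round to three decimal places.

Mean R_i = (1.4 + 12.9 − 0.1 − 8.2 + 2.6 + 14.2) / 6 = 3.8000%
Mean R_m = (0.5 + 8.3 − 3.3 − 6.6 + 6.3 + 11.1) / 6 = 2.7167%
Σ(R_i − R̄_i)(R_m − R̄_m) = 274.2800  ⇒  Cov = 274.2800 / 6 = 45.7133
Σ(R_m − R̄_m)² = 242.2083  ⇒  Var(R_m) = 242.2083 / 6 = 40.3681
β = Cov / Var(R_m) = 45.7133 / 40.3681 = 1.1324

1.132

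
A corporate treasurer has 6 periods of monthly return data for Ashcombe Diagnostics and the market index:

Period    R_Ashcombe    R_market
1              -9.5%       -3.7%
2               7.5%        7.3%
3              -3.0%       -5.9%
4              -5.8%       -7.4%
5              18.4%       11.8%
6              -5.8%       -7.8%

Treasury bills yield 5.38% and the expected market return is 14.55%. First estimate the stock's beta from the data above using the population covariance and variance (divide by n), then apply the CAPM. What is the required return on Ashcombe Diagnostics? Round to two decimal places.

Mean R_i = (-9.5 + 7.5 − 3.0 − 5.8 + 18.4 − 5.8) / 6 = 0.3000%
Mean R_m = (-3.7 + 7.3 − 5.9 − 7.4 + 11.8 − 7.8) / 6 = -0.9500%
Σ(R_i − R̄_i)(R_m − R̄_m) = 414.5900  ⇒  Cov = 414.5900 / 6 = 69.0983
Σ(R_m − R̄_m)² = 351.2150  ⇒  Var(R_m) = 351.2150 / 6 = 58.5358
β = Cov / Var(R_m) = 69.0983 / 58.5358 = 1.1804
MRP = 14.55% − 5.38% = 9.17%
E(R) = R_f + β × MRP = 5.38% + 1.1804 × 9.17% = 16.20%

16.20%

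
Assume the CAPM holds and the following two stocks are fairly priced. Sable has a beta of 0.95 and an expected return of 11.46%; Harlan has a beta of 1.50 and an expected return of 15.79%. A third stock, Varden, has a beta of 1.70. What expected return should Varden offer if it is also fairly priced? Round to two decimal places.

MRP (SML slope) = (15.79% − 11.46%) / (1.50 − 0.95) = 4.33% / 0.55 = 7.8727%
R_f (intercept) = 11.46% − 0.95 × 7.8727% = 3.9809%
E(R_Varden) = R_f + β × MRP = 3.9809% + 1.70 × 7.8727% = 17.36%

17.36%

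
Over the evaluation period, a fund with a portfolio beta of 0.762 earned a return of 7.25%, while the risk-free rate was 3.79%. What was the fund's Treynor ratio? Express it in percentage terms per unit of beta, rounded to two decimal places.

4.54%

Treynor = (R_P − R_f) / β_P = (7.25% − 3.79%) / 0.7620 = 3.46% / 0.7620 = 4.54%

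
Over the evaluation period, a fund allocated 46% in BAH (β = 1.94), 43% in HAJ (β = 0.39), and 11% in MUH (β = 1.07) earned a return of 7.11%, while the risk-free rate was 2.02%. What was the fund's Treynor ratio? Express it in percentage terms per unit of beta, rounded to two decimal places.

4.32%

β_P = 0.46×1.94 + 0.43×0.39 + 0.11×1.07 = 1.1778
Treynor = (R_P − R_f) / β_P = (7.11% − 2.02%) / 1.1778 = 5.09% / 1.1778 = 4.32%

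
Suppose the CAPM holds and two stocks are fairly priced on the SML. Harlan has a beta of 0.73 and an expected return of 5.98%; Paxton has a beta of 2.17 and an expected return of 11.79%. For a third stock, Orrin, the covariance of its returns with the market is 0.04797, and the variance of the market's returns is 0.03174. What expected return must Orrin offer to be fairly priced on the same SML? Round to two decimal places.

9.13%

MRP = (11.79% − 5.98%) / (2.17 − 0.73) = 4.0347%
R_f = 5.98% − 0.73 × 4.0347% = 3.0347%
β_Orrin = Cov / Var(R_m) = 0.04797 / 0.03174 = 1.5113
E(R_Orrin) = R_f + β × MRP = 3.0347% + 1.5113 × 4.0347% = 9.13%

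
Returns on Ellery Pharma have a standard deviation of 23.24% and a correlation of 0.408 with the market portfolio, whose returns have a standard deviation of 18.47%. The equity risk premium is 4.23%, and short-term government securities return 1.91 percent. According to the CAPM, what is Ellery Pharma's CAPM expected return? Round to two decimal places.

4.08%

β = ρ × σ_i / σ_m = 0.408 × 23.24% / 18.47% = 0.5134
E(R) = 1.91% + 0.5134 × 4.23% = 4.08%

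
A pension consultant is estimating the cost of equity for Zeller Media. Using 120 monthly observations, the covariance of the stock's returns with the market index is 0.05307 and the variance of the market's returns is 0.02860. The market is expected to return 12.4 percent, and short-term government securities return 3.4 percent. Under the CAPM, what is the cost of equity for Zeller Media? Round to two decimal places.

β = Cov(R_i, R_m) / Var(R_m) = 0.05307 / 0.02860 = 1.8556
MRP = 12.4% − 3.4% = 9.00%
E(R) = R_f + β × MRP = 3.4% + 1.8556 × 9.0% = 20.10%

20.10%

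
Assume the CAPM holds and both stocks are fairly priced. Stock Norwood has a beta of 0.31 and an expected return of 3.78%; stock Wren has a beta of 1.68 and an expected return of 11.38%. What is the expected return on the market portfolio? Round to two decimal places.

7.61%

Both satisfy E(R) = R_f + β·MRP, so the slope of the SML is
MRP = (11.38% − 3.78%) / (1.68 − 0.31) = 7.60% / 1.37 = 5.5474%
R_f = E(R_Norwood) − β_Norwood·MRP = 3.78% − 0.31 × 5.5474% = 2.0603%
E(R_m) = R_f + MRP = 2.0603% + 5.5474% = 7.61%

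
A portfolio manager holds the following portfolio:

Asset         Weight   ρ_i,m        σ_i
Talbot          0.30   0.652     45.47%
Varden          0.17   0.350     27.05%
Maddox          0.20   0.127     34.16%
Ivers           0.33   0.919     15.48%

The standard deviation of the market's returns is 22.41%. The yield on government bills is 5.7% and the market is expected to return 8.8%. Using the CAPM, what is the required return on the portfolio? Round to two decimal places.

β_Talbot = 0.652 × 45.47% / 22.41% = 1.3229
β_Varden = 0.350 × 27.05% / 22.41% = 0.4225
β_Maddox = 0.127 × 34.16% / 22.41% = 0.1936
β_Ivers = 0.919 × 15.48% / 22.41% = 0.6348
β_P = Σ w_i β_i = 0.30×1.3229 + 0.17×0.4225 + 0.20×0.1936 + 0.33×0.6348 = 0.7169
MRP = 8.8% − 5.7% = 3.10%
E(R_P) = R_f + β_P × MRP = 5.7% + 0.7169 × 3.1% = 7.92%

7.92%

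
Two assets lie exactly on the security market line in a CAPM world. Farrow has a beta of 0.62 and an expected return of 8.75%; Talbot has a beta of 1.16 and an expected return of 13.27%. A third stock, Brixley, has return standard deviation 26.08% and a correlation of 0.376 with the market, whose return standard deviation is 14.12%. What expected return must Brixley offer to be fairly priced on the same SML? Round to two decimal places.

9.37%

MRP = (13.27% − 8.75%) / (1.16 − 0.62) = 8.3704%
R_f = 8.75% − 0.62 × 8.3704% = 3.5604%
β_Brixley = ρ·σ_i/σ_m = 0.376 × 26.08 / 14.12 = 0.6945
E(R_Brixley) = R_f + β × MRP = 3.5604% + 0.6945 × 8.3704% = 9.37%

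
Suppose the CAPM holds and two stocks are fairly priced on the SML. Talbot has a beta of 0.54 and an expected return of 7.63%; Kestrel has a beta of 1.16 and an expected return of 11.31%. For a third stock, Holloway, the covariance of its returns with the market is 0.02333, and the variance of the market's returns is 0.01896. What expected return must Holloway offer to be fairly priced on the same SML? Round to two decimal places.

MRP = (11.31% − 7.63%) / (1.16 − 0.54) = 5.9355%
R_f = 7.63% − 0.54 × 5.9355% = 4.4248%
β_Holloway = Cov / Var(R_m) = 0.02333 / 0.01896 = 1.2305
E(R_Holloway) = R_f + β × MRP = 4.4248% + 1.2305 × 5.9355% = 11.73%

11.73%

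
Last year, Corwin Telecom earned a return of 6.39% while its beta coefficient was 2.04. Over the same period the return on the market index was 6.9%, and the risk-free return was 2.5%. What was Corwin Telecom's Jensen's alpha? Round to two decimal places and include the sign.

-5.09%

Market excess return = 6.9% − 2.5% = 4.40%
CAPM benchmark = R_f + β(R_m − R_f) = 2.5% + 2.04 × 4.4% = 11.4760%
α = actual − benchmark = 6.39% − 11.4760% = -5.09%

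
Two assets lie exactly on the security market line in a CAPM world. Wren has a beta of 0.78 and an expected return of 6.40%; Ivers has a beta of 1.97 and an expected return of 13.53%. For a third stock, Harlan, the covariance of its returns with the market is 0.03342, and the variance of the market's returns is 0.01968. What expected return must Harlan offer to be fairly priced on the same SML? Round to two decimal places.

11.90%

MRP = (13.53% − 6.40%) / (1.97 − 0.78) = 5.9916%
R_f = 6.40% − 0.78 × 5.9916% = 1.7266%
β_Harlan = Cov / Var(R_m) = 0.03342 / 0.01968 = 1.6982
E(R_Harlan) = R_f + β × MRP = 1.7266% + 1.6982 × 5.9916% = 11.90%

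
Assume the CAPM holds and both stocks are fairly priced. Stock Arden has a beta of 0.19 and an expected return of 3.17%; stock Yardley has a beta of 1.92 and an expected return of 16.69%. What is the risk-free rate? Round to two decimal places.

Both satisfy E(R) = R_f + β·MRP, so the slope of the SML is
MRP = (16.69% − 3.17%) / (1.92 − 0.19) = 13.52% / 1.73 = 7.8150%
R_f = E(R_Arden) − β_Arden·MRP = 3.17% − 0.19 × 7.8150% = 1.6852%

1.69%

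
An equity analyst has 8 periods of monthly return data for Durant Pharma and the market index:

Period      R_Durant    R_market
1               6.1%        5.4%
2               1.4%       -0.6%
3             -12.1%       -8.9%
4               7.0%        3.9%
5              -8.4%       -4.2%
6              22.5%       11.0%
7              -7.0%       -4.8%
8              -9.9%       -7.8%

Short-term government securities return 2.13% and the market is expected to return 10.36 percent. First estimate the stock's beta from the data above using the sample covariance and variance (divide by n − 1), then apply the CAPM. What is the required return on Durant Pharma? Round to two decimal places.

15.62%

Mean R_i = (6.1 + 1.4 − 12.1 + 7.0 − 8.4 + 22.5 − 7.0 − 9.9) / 8 = -0.0500%
Mean R_m = (5.4 − 0.6 − 8.9 + 3.9 − 4.2 + 11.0 − 4.8 − 7.8) / 8 = -0.7500%
Σ(R_i − R̄_i)(R_m − R̄_m) = 560.3900  ⇒  Cov = 560.3900 / 7 = 80.0557
Σ(R_m − R̄_m)² = 341.9600  ⇒  Var(R_m) = 341.9600 / 7 = 48.8514
β = Cov / Var(R_m) = 80.0557 / 48.8514 = 1.6388
MRP = 10.36% − 2.13% = 8.23%
E(R) = R_f + β × MRP = 2.13% + 1.6388 × 8.23% = 15.62%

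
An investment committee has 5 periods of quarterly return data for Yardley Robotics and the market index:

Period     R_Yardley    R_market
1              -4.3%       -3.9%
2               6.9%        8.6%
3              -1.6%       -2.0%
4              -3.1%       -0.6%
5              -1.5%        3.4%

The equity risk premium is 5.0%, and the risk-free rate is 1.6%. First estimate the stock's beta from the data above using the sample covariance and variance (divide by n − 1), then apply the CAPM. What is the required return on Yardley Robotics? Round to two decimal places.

Mean R_i = (-4.3 + 6.9 − 1.6 − 3.1 − 1.5) / 5 = -0.7200%
Mean R_m = (-3.9 + 8.6 − 2.0 − 0.6 + 3.4) / 5 = 1.1000%
Σ(R_i − R̄_i)(R_m − R̄_m) = 80.0300  ⇒  Cov = 80.0300 / 4 = 20.0075
Σ(R_m − R̄_m)² = 99.0400  ⇒  Var(R_m) = 99.0400 / 4 = 24.7600
β = Cov / Var(R_m) = 20.0075 / 24.7600 = 0.8081
E(R) = R_f + β × MRP = 1.6% + 0.8081 × 5.0% = 5.64%

5.64%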